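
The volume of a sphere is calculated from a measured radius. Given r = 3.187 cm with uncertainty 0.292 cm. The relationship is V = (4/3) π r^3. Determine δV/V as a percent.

Products/powers → add relative errors in quadrature, weighted by exponent:
  (3·δr/r)² = (3×0.0916)² = 0.0756
δV/V = √(0.0756) = 0.275

27.5%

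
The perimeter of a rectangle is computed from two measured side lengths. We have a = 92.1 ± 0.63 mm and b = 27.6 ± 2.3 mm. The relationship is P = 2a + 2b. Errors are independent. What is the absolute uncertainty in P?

4.77 mm

P is a linear combination, so absolute uncertainties add in quadrature:
  (2·δa)² = 1.59;  (2·δb)² = 21.2
δP = √(22.7) = 4.77 mm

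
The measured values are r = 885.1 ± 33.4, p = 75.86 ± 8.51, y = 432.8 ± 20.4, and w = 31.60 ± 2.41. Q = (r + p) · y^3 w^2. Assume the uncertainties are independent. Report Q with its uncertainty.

(7.779 ± 1.64) × 10^13

Let u = r + p = 961.0. δu = √(δr² + δp²) = √(1120 + 72.4) = 34.5, so δu/u = 0.0359.
Q is then a monomial in u, y, w:
δQ/Q = √((δu/u)² + (3·δy/y)² + (2·δw/w)²) = √(0.00129 + 0.0200 + 0.0233) = 0.211
Q = 7.779e+13, so δQ = 0.211 × 7.779e+13 = 1.64e+13.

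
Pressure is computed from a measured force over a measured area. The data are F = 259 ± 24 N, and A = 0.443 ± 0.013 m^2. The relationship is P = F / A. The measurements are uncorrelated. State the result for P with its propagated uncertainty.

P is a product of powers, so relative uncertainties combine in quadrature:
  (1·δF/F)² = (1×0.0927)² = 0.00859;  (-1·δA/A)² = (-1×0.0293)² = 0.000861
δP/P = √(0.00945) = 0.0972
P = 585 Pa, so δP = 0.0972 × 585 = 56.8 Pa.

585 ± 56.8 Pa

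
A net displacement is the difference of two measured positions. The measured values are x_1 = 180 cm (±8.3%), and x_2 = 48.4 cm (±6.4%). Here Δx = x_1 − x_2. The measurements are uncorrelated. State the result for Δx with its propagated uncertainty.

132 ± 15.3 cm

Each term contributes (cᵢ δxᵢ)² to (δΔx)²:
  (δx_1)² = 223;  (δx_2)² = 9.60
δΔx = √(233) = 15.3 cm
Δx = 132 cm.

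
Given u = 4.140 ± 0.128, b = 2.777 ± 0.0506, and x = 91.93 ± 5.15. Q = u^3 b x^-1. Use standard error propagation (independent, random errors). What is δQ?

Each factor contributes (exponent × relative error)² to (δQ/Q)²:
  (3·δu/u)² = (3×0.0309)² = 0.00860;  (1·δb/b)² = (1×0.0182)² = 0.000332;  (-1·δx/x)² = (-1×0.0560)² = 0.00314
δQ/Q = √(0.0121) = 0.110
Q = 2.143, so δQ = 0.110 × 2.143 = 0.236.

0.236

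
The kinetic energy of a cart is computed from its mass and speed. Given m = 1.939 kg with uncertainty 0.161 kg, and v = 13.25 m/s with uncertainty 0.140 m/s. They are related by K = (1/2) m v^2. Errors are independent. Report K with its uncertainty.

170.2 ± 14.6 J

Each factor contributes (exponent × relative error)² to (δK/K)²:
  (1·δm/m)² = (1×0.0830)² = 0.00689;  (2·δv/v)² = (2×0.0106)² = 0.000447
δK/K = √(0.00734) = 0.0857
K = 170.2 J, so δK = 0.0857 × 170.2 = 14.6 J.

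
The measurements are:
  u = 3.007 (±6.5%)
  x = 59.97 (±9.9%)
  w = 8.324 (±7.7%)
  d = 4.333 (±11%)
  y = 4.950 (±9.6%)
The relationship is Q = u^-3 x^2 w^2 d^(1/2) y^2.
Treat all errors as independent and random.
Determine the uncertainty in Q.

1.75e+05

Since Q is a product/quotient, work with relative uncertainties:
  (-3·δu/u)² = (-3×0.0650)² = 0.0380;  (2·δx/x)² = (2×0.0990)² = 0.0392;  (2·δw/w)² = (2×0.0770)² = 0.0237;  (½·δd/d)² = (0.5×0.110)² = 0.00302;  (2·δy/y)² = (2×0.0960)² = 0.0369
δQ/Q = √(0.141) = 0.375
Q = 467500, so δQ = 0.375 × 467500 = 1.75e+05.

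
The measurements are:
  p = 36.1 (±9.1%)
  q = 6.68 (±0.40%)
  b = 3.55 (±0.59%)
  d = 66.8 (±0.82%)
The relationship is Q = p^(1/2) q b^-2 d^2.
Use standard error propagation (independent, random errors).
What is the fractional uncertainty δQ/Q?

Products/powers → add relative errors in quadrature, weighted by exponent:
  (½·δp/p)² = (0.5×0.0910)² = 0.00207;  (1·δq/q)² = (1×0.00400)² = 1.6e-05;  (-2·δb/b)² = (-2×0.00590)² = 0.000139;  (2·δd/d)² = (2×0.00820)² = 0.000269
δQ/Q = √(0.00249) = 0.0499

0.0499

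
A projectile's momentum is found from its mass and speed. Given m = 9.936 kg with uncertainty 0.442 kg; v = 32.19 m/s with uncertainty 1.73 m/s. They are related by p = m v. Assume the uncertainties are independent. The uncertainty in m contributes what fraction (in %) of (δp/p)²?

40.7%

(δp/p)² = (1·δm/m)² + (1·δv/v)²
  m term: (1×0.0445)² = 0.00198
  v term: (1×0.0537)² = 0.00289
Total = 0.00487. Share from m = 0.00198/0.00487 = 0.407.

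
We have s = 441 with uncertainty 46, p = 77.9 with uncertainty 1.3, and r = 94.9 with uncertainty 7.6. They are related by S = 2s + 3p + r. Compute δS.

Sums and differences: (δS)² = Σ (cᵢ δxᵢ)².
  (2·δs)² = 8460;  (3·δp)² = 15.2;  (δr)² = 57.8
δS = √(8540) = 92.4

92.4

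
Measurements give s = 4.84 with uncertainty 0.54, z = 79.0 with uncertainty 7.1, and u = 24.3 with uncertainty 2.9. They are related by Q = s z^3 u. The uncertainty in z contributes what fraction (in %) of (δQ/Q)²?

(δQ/Q)² = (1·δs/s)² + (3·δz/z)² + (1·δu/u)²
  s term: (1×0.112)² = 0.0124
  z term: (3×0.0899)² = 0.0727
  u term: (1×0.119)² = 0.0142
Total = 0.0994. Share from z = 0.0727/0.0994 = 0.731.

73.1%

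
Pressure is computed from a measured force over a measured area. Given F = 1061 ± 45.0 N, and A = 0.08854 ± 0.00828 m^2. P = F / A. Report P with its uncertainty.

P is a product of powers, so relative uncertainties combine in quadrature:
  (1·δF/F)² = (1×0.0424)² = 0.00180;  (-1·δA/A)² = (-1×0.0935)² = 0.00875
δP/P = √(0.0105) = 0.103
P = 11980 Pa, so δP = 0.103 × 11980 = 1230 Pa.

11980 ± 1230 Pa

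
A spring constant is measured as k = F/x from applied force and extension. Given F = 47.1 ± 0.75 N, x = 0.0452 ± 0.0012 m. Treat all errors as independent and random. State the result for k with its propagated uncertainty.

1040 ± 32.3 N/m

k is a product of powers, so relative uncertainties combine in quadrature:
  (1·δF/F)² = (1×0.0159)² = 0.000254;  (-1·δx/x)² = (-1×0.0265)² = 0.000705
δk/k = √(0.000958) = 0.0310
k = 1040 N/m, so δk = 0.0310 × 1040 = 32.3 N/m.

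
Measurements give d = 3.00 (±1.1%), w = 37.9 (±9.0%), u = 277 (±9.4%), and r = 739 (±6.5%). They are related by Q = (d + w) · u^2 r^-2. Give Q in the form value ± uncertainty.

5.75 ± 1.40

Let h = d + w = 40.9. δh = √(δd² + δw²) = √(0.00109 + 11.6) = 3.41, so δh/h = 0.0834.
Q is then a monomial in h, u, r:
δQ/Q = √((δh/h)² + (2·δu/u)² + (-2·δr/r)²) = √(0.00696 + 0.0353 + 0.0169) = 0.243
Q = 5.75, so δQ = 0.243 × 5.75 = 1.40.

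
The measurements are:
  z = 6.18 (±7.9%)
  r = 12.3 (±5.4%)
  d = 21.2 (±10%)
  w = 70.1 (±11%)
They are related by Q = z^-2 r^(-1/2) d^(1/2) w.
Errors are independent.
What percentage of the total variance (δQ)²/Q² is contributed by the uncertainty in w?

(δQ/Q)² = (-2·δz/z)² + (−½·δr/r)² + (½·δd/d)² + (1·δw/w)²
  z term: (-2×0.0790)² = 0.0250
  r term: (-0.5×0.0540)² = 0.000729
  d term: (0.5×0.100)² = 0.00250
  w term: (1×0.110)² = 0.0121
Total = 0.0403. Share from w = 0.0121/0.0403 = 0.300.

30.0%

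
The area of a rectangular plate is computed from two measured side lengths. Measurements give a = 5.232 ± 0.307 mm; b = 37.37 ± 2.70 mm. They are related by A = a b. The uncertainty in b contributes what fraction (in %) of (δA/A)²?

(δA/A)² = (1·δa/a)² + (1·δb/b)²
  a term: (1×0.0587)² = 0.00344
  b term: (1×0.0723)² = 0.00522
Total = 0.00866. Share from b = 0.00522/0.00866 = 0.603.

60.3%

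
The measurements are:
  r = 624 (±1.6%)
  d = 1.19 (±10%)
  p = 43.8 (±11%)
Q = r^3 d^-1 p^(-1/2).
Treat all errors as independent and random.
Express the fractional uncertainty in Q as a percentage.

For a monomial Q ∝ r^3, d^-1, p^(-1/2), fractional errors add in quadrature:
  (3·δr/r)² = (3×0.0160)² = 0.00230;  (-1·δd/d)² = (-1×0.100)² = 0.0100;  (−½·δp/p)² = (-0.5×0.110)² = 0.00302
δQ/Q = √(0.0153) = 0.124

12.4%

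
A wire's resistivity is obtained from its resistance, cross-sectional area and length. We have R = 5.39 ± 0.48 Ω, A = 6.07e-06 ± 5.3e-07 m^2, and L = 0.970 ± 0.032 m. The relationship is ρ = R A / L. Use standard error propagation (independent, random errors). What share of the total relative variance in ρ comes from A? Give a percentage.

(δρ/ρ)² = (1·δR/R)² + (1·δA/A)² + (-1·δL/L)²
  R term: (1×0.0891)² = 0.00793
  A term: (1×0.0873)² = 0.00762
  L term: (-1×0.0330)² = 0.00109
Total = 0.0166. Share from A = 0.00762/0.0166 = 0.458.

45.8%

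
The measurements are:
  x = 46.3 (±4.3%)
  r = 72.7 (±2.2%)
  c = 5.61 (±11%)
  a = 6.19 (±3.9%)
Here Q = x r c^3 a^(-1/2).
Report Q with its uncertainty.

(2.39 ± 0.798) × 10^5

Q is a product of powers, so relative uncertainties combine in quadrature:
  (1·δx/x)² = (1×0.0430)² = 0.00185;  (1·δr/r)² = (1×0.0220)² = 0.000484;  (3·δc/c)² = (3×0.110)² = 0.109;  (−½·δa/a)² = (-0.5×0.0390)² = 0.000380
δQ/Q = √(0.112) = 0.334
Q = 2.39e+05, so δQ = 0.334 × 2.39e+05 = 79800.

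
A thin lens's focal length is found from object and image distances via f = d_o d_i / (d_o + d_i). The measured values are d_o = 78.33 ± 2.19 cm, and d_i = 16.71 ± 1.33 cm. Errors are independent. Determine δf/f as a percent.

6.58%

∂f/∂d_o = (d_i/(d_o+d_i))² = 0.0309;  ∂f/∂d_i = (d_o/(d_o+d_i))² = 0.679
δf = √((∂f/∂d_o · δd_o)² + (∂f/∂d_i · δd_i)²) = √(0.00458 + 0.816) = 0.906 cm
f = 13.77 cm, so δf/f = 0.906/13.77 = 0.0658.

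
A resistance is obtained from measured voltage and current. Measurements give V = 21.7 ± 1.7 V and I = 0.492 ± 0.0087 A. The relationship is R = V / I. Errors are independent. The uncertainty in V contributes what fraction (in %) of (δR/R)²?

(δR/R)² = (1·δV/V)² + (-1·δI/I)²
  V term: (1×0.0783)² = 0.00614
  I term: (-1×0.0177)² = 0.000313
Total = 0.00645. Share from V = 0.00614/0.00645 = 0.952.

95.2%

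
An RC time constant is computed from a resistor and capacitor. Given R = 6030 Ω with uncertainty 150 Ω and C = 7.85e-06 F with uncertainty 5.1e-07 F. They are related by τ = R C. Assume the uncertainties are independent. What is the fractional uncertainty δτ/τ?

0.0696

Since τ is a product/quotient, work with relative uncertainties:
  (1·δR/R)² = (1×0.0249)² = 0.000619;  (1·δC/C)² = (1×0.0650)² = 0.00422
δτ/τ = √(0.00484) = 0.0696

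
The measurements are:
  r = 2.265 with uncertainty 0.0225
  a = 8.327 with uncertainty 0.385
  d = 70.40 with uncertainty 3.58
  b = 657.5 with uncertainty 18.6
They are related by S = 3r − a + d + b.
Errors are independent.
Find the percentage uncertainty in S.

2.61%

Sums and differences: (δS)² = Σ (cᵢ δxᵢ)².
  (3·δr)² = 0.00456;  (δa)² = 0.148;  (δd)² = 12.8;  (δb)² = 346
δS = √(359) = 18.9
S = 726.4, so δS/S = 18.9/726.4 = 0.0261.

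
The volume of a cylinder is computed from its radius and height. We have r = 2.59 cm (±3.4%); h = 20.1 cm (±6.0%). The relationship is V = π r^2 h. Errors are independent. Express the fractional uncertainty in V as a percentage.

9.07%

V is a product of powers, so relative uncertainties combine in quadrature:
  (2·δr/r)² = (2×0.0340)² = 0.00462;  (1·δh/h)² = (1×0.0600)² = 0.00360
δV/V = √(0.00822) = 0.0907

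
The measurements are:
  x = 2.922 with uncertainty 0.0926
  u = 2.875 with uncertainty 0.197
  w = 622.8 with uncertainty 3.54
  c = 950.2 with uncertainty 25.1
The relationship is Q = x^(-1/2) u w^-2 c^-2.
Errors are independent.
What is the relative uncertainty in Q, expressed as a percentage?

8.87%

Products/powers → add relative errors in quadrature, weighted by exponent:
  (−½·δx/x)² = (-0.5×0.0317)² = 0.000251;  (1·δu/u)² = (1×0.0685)² = 0.00470;  (-2·δw/w)² = (-2×0.00568)² = 0.000129;  (-2·δc/c)² = (-2×0.0264)² = 0.00279
δQ/Q = √(0.00787) = 0.0887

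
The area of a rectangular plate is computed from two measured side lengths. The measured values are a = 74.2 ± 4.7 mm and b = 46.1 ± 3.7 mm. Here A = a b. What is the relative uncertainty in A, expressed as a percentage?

10.2%

Since A is a product/quotient, work with relative uncertainties:
  (1·δa/a)² = (1×0.0633)² = 0.00401;  (1·δb/b)² = (1×0.0803)² = 0.00644
δA/A = √(0.0105) = 0.102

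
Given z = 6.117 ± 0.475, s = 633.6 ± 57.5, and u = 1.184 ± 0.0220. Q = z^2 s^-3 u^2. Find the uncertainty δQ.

6.51e-08

For a monomial Q ∝ z^2, s^-3, u^2, fractional errors add in quadrature:
  (2·δz/z)² = (2×0.0777)² = 0.0241;  (-3·δs/s)² = (-3×0.0908)² = 0.0741;  (2·δu/u)² = (2×0.0186)² = 0.00138
δQ/Q = √(0.0996) = 0.316
Q = 2.062e-07, so δQ = 0.316 × 2.062e-07 = 6.51e-08.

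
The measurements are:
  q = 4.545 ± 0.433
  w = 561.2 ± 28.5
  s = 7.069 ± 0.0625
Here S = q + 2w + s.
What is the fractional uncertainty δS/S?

0.0503

Each term contributes (cᵢ δxᵢ)² to (δS)²:
  (δq)² = 0.187;  (2·δw)² = 3250;  (δs)² = 0.00391
δS = √(3250) = 57.0
S = 1134, so δS/S = 57.0/1134 = 0.0503.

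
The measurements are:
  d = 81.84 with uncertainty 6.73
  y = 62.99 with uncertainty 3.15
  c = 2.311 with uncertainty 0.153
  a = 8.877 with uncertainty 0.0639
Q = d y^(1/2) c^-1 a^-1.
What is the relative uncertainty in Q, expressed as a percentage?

10.9%

Each factor contributes (exponent × relative error)² to (δQ/Q)²:
  (1·δd/d)² = (1×0.0822)² = 0.00676;  (½·δy/y)² = (0.5×0.0500)² = 0.000625;  (-1·δc/c)² = (-1×0.0662)² = 0.00438;  (-1·δa/a)² = (-1×0.00720)² = 5.18e-05
δQ/Q = √(0.0118) = 0.109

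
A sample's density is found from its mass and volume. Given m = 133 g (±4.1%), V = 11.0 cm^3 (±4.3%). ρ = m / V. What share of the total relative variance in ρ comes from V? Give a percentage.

52.4%

(δρ/ρ)² = (1·δm/m)² + (-1·δV/V)²
  m term: (1×0.0410)² = 0.00168
  V term: (-1×0.0430)² = 0.00185
Total = 0.00353. Share from V = 0.00185/0.00353 = 0.524.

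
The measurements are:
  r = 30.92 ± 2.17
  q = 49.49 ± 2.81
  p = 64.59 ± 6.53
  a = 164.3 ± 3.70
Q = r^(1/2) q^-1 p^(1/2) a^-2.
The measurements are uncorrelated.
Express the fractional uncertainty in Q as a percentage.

Products/powers → add relative errors in quadrature, weighted by exponent:
  (½·δr/r)² = (0.5×0.0702)² = 0.00123;  (-1·δq/q)² = (-1×0.0568)² = 0.00322;  (½·δp/p)² = (0.5×0.101)² = 0.00256;  (-2·δa/a)² = (-2×0.0225)² = 0.00203
δQ/Q = √(0.00904) = 0.0951

9.51%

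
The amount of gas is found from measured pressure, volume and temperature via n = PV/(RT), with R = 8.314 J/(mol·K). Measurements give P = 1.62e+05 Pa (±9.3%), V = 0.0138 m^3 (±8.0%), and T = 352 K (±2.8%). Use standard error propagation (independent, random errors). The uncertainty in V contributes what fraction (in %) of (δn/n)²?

40.4%

(δn/n)² = (1·δP/P)² + (1·δV/V)² + (-1·δT/T)²
  P term: (1×0.0930)² = 0.00865
  V term: (1×0.0800)² = 0.00640
  T term: (-1×0.0280)² = 0.000784
Total = 0.0158. Share from V = 0.00640/0.0158 = 0.404.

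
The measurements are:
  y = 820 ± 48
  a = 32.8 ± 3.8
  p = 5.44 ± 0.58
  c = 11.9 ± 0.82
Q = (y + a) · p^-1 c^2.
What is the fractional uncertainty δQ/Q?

0.183

Let u = y + a = 853. δu = √(δy² + δa²) = √(2300 + 14.4) = 48.2, so δu/u = 0.0565.
Q is then a monomial in u, p, c:
δQ/Q = √((δu/u)² + (-1·δp/p)² + (2·δc/c)²) = √(0.00319 + 0.0114 + 0.0190) = 0.183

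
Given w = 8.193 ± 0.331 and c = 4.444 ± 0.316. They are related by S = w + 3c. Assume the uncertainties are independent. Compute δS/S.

For a sum/difference, combine absolute errors in quadrature:
  (δw)² = 0.110;  (3·δc)² = 0.899
δS = √(1.01) = 1.00
S = 21.52, so δS/S = 1.00/21.52 = 0.0466.

0.0466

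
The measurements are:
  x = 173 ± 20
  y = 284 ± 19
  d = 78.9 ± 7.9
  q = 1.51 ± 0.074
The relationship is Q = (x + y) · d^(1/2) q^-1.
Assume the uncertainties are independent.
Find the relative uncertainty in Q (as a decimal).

0.0925

Let u = x + y = 457. δu = √(δx² + δy²) = √(400 + 361) = 27.6, so δu/u = 0.0604.
Q is then a monomial in u, d, q:
δQ/Q = √((δu/u)² + (½·δd/d)² + (-1·δq/q)²) = √(0.00364 + 0.00251 + 0.00240) = 0.0925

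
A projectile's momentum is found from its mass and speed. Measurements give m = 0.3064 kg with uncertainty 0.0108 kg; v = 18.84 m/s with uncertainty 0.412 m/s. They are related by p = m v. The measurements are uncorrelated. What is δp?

p is a product of powers, so relative uncertainties combine in quadrature:
  (1·δm/m)² = (1×0.0352)² = 0.00124;  (1·δv/v)² = (1×0.0219)² = 0.000478
δp/p = √(0.00172) = 0.0415
p = 5.773 kg·m/s, so δp = 0.0415 × 5.773 = 0.239 kg·m/s.

0.239 kg·m/s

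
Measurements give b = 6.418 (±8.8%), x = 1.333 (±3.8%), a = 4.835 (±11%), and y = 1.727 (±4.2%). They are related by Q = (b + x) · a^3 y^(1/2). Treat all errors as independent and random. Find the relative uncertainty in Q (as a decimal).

0.339

Let u = b + x = 7.751. δu = √(δb² + δx²) = √(0.319 + 0.00257) = 0.567, so δu/u = 0.0732.
Q is then a monomial in u, a, y:
δQ/Q = √((δu/u)² + (3·δa/a)² + (½·δy/y)²) = √(0.00535 + 0.109 + 0.000441) = 0.339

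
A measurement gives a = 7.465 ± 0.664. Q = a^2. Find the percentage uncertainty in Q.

17.8%

Since Q is a product/quotient, work with relative uncertainties:
  (2·δa/a)² = (2×0.0889)² = 0.0316
δQ/Q = √(0.0316) = 0.178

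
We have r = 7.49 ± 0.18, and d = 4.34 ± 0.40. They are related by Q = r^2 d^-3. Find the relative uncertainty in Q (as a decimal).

0.281

Q is a product of powers, so relative uncertainties combine in quadrature:
  (2·δr/r)² = (2×0.0240)² = 0.00231;  (-3·δd/d)² = (-3×0.0922)² = 0.0765
δQ/Q = √(0.0788) = 0.281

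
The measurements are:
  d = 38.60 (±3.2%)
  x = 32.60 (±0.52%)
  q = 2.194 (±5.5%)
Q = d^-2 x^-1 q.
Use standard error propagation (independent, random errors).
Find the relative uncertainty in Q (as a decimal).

Each factor contributes (exponent × relative error)² to (δQ/Q)²:
  (-2·δd/d)² = (-2×0.0320)² = 0.00410;  (-1·δx/x)² = (-1×0.00520)² = 2.7e-05;  (1·δq/q)² = (1×0.0550)² = 0.00302
δQ/Q = √(0.00715) = 0.0845

0.0845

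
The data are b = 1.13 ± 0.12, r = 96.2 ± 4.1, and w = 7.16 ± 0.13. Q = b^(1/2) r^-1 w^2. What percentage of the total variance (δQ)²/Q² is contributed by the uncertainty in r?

(δQ/Q)² = (½·δb/b)² + (-1·δr/r)² + (2·δw/w)²
  b term: (0.5×0.106)² = 0.00282
  r term: (-1×0.0426)² = 0.00182
  w term: (2×0.0182)² = 0.00132
Total = 0.00595. Share from r = 0.00182/0.00595 = 0.305.

30.5%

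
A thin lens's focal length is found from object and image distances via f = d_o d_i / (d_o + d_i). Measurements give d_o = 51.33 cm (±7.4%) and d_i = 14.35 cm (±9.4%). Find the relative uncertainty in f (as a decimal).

0.0752

∂f/∂d_o = (d_i/(d_o+d_i))² = 0.0477;  ∂f/∂d_i = (d_o/(d_o+d_i))² = 0.611
δf = √((∂f/∂d_o · δd_o)² + (∂f/∂d_i · δd_i)²) = √(0.0329 + 0.679) = 0.844 cm
f = 11.21 cm, so δf/f = 0.844/11.21 = 0.0752.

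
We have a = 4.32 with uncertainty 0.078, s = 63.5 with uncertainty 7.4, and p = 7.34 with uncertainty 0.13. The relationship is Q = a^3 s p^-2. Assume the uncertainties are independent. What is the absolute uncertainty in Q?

12.7

Q is a product of powers, so relative uncertainties combine in quadrature:
  (3·δa/a)² = (3×0.0181)² = 0.00293;  (1·δs/s)² = (1×0.117)² = 0.0136;  (-2·δp/p)² = (-2×0.0177)² = 0.00125
δQ/Q = √(0.0178) = 0.133
Q = 95.0, so δQ = 0.133 × 95.0 = 12.7.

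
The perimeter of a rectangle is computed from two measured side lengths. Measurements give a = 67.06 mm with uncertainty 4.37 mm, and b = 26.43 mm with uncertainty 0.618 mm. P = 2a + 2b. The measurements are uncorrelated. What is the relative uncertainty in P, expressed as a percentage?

Absolute uncertainties add in quadrature for a linear combination:
  (2·δa)² = 76.4;  (2·δb)² = 1.53
δP = √(77.9) = 8.83 mm
P = 187.0 mm, so δP/P = 8.83/187.0 = 0.0472.

4.72%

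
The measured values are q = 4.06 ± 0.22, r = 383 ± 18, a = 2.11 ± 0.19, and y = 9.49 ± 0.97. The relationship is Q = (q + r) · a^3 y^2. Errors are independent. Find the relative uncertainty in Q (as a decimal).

Let u = q + r = 387. δu = √(δq² + δr²) = √(0.0484 + 324) = 18.0, so δu/u = 0.0465.
Q is then a monomial in u, a, y:
δQ/Q = √((δu/u)² + (3·δa/a)² + (2·δy/y)²) = √(0.00216 + 0.0730 + 0.0418) = 0.342

0.342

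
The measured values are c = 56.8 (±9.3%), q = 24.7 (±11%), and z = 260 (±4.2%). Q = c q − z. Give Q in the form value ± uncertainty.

1140 ± 202

Let p = c·q = 1400. δp/p = √((1·δc/c)² + (1·δq/q)²) = √(0.00865 + 0.0121) = 0.144, so δp = 202.
Q = p − z: δQ = √(δp² + δz²) = √(40800 + 119) = 202
Q = 1140.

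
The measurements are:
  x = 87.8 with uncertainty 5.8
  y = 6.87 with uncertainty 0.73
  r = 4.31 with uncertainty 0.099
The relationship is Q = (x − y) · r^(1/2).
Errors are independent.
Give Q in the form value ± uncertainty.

168 ± 12.3

Let u = x − y = 80.9. δu = √(δx² + δy²) = √(33.6 + 0.533) = 5.85, so δu/u = 0.0722.
Q is then a monomial in u, r:
δQ/Q = √((δu/u)² + (½·δr/r)²) = √(0.00522 + 0.000132) = 0.0731
Q = 168, so δQ = 0.0731 × 168 = 12.3.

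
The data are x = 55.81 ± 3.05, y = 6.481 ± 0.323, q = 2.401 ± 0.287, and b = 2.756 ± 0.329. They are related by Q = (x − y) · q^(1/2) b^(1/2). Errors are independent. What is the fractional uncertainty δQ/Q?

Let u = x − y = 49.33. δu = √(δx² + δy²) = √(9.30 + 0.104) = 3.07, so δu/u = 0.0622.
Q is then a monomial in u, q, b:
δQ/Q = √((δu/u)² + (½·δq/q)² + (½·δb/b)²) = √(0.00387 + 0.00357 + 0.00356) = 0.105

0.105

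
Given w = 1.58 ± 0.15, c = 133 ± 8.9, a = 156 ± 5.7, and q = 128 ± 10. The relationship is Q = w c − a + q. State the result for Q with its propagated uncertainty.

Let p = w·c = 210. δp/p = √((1·δw/w)² + (1·δc/c)²) = √(0.00901 + 0.00448) = 0.116, so δp = 24.4.
Q = p − a + q: δQ = √(δp² + δa² + δq²) = √(596 + 32.5 + 100) = 27.0
Q = 182.

182 ± 27.0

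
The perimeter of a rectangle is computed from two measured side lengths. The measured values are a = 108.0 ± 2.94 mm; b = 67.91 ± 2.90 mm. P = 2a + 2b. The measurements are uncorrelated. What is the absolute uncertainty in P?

8.26 mm

Each term contributes (cᵢ δxᵢ)² to (δP)²:
  (2·δa)² = 34.6;  (2·δb)² = 33.6
δP = √(68.2) = 8.26 mm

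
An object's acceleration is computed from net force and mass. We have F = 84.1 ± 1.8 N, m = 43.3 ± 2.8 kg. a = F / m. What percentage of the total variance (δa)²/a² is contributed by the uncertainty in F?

9.87%

(δa/a)² = (1·δF/F)² + (-1·δm/m)²
  F term: (1×0.0214)² = 0.000458
  m term: (-1×0.0647)² = 0.00418
Total = 0.00464. Share from F = 0.000458/0.00464 = 0.0987.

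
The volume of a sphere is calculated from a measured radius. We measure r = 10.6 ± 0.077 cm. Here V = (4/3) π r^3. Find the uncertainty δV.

For a monomial V ∝ r^3, fractional errors add in quadrature:
  (3·δr/r)² = (3×0.00726)² = 0.000475
δV/V = √(0.000475) = 0.0218
V = 4990 cm^3, so δV = 0.0218 × 4990 = 109 cm^3.

109 cm^3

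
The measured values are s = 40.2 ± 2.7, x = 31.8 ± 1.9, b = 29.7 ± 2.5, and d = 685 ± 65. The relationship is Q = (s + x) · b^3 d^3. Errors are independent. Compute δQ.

2.32e+14

Let u = s + x = 72.0. δu = √(δs² + δx²) = √(7.29 + 3.61) = 3.30, so δu/u = 0.0459.
Q is then a monomial in u, b, d:
δQ/Q = √((δu/u)² + (3·δb/b)² + (3·δd/d)²) = √(0.00210 + 0.0638 + 0.0810) = 0.383
Q = 6.06e+14, so δQ = 0.383 × 6.06e+14 = 2.32e+14.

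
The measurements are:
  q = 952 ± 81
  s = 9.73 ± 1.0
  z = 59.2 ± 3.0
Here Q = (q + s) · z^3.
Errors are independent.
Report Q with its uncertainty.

Let u = q + s = 962. δu = √(δq² + δs²) = √(6560 + 1.00) = 81.0, so δu/u = 0.0842.
Q is then a monomial in u, z:
δQ/Q = √((δu/u)² + (3·δz/z)²) = √(0.00709 + 0.0231) = 0.174
Q = 2e+08, so δQ = 0.174 × 2e+08 = 3.47e+07.

(2.00 ± 0.347) × 10^8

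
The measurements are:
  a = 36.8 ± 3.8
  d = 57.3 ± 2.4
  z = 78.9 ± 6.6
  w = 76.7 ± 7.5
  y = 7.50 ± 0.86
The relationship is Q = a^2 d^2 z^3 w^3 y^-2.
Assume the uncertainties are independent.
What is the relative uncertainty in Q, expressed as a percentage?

Relative error in a monomial: (δQ/Q)² = Σ (nᵢ · δxᵢ/xᵢ)².
  (2·δa/a)² = (2×0.103)² = 0.0427;  (2·δd/d)² = (2×0.0419)² = 0.00702;  (3·δz/z)² = (3×0.0837)² = 0.0630;  (3·δw/w)² = (3×0.0978)² = 0.0861;  (-2·δy/y)² = (-2×0.115)² = 0.0526
δQ/Q = √(0.251) = 0.501

50.1%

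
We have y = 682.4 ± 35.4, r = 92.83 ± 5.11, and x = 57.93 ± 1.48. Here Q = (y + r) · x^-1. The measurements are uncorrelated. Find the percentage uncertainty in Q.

Let u = y + r = 775.2. δu = √(δy² + δr²) = √(1250 + 26.1) = 35.8, so δu/u = 0.0461.
Q is then a monomial in u, x:
δQ/Q = √((δu/u)² + (-1·δx/x)²) = √(0.00213 + 0.000653) = 0.0527

5.27%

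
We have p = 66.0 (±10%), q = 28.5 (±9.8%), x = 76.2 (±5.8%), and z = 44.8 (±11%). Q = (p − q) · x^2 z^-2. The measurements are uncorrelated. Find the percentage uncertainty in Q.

Let u = p − q = 37.5. δu = √(δp² + δq²) = √(43.6 + 7.80) = 7.17, so δu/u = 0.191.
Q is then a monomial in u, x, z:
δQ/Q = √((δu/u)² + (2·δx/x)² + (-2·δz/z)²) = √(0.0365 + 0.0135 + 0.0484) = 0.314

31.4%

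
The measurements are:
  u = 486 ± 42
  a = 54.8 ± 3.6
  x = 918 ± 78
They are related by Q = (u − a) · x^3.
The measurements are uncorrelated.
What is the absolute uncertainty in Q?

Let w = u − a = 431. δw = √(δu² + δa²) = √(1760 + 13.0) = 42.2, so δw/w = 0.0978.
Q is then a monomial in w, x:
δQ/Q = √((δw/w)² + (3·δx/x)²) = √(0.00956 + 0.0650) = 0.273
Q = 3.34e+11, so δQ = 0.273 × 3.34e+11 = 9.11e+10.

9.11e+10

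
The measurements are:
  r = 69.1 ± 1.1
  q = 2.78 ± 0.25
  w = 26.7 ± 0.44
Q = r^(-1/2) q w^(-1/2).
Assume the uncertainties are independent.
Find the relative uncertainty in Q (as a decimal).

0.0907

Since Q is a product/quotient, work with relative uncertainties:
  (−½·δr/r)² = (-0.5×0.0159)² = 6.34e-05;  (1·δq/q)² = (1×0.0899)² = 0.00809;  (−½·δw/w)² = (-0.5×0.0165)² = 6.79e-05
δQ/Q = √(0.00822) = 0.0907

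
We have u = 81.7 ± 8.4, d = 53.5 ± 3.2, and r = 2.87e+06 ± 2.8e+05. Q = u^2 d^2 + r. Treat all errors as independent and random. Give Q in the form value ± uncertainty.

Let p = u^2·d^2 = 1.91e+07. δp/p = √((2·δu/u)² + (2·δd/d)²) = √(0.0423 + 0.0143) = 0.238, so δp = 4.55e+06.
Q = p + r: δQ = √(δp² + δr²) = √(2.07e+13 + 7.84e+10) = 4.55e+06
Q = 2.2e+07.

(2.20 ± 0.455) × 10^7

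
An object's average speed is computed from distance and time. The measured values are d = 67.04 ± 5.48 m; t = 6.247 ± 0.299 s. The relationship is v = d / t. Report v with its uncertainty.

10.73 ± 1.02 m/s

Products/powers → add relative errors in quadrature, weighted by exponent:
  (1·δd/d)² = (1×0.0817)² = 0.00668;  (-1·δt/t)² = (-1×0.0479)² = 0.00229
δv/v = √(0.00897) = 0.0947
v = 10.73 m/s, so δv = 0.0947 × 10.73 = 1.02 m/s.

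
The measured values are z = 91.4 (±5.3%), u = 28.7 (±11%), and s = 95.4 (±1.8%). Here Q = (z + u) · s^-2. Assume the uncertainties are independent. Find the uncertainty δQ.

Let w = z + u = 120. δw = √(δz² + δu²) = √(23.5 + 9.97) = 5.78, so δw/w = 0.0481.
Q is then a monomial in w, s:
δQ/Q = √((δw/w)² + (-2·δs/s)²) = √(0.00232 + 0.00130) = 0.0601
Q = 0.0132, so δQ = 0.0601 × 0.0132 = 0.000793.

0.000793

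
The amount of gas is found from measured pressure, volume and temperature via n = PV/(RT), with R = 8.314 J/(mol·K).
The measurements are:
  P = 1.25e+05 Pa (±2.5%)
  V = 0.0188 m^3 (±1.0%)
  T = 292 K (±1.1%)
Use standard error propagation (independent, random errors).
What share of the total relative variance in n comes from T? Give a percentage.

(δn/n)² = (1·δP/P)² + (1·δV/V)² + (-1·δT/T)²
  P term: (1×0.0250)² = 0.000625
  V term: (1×0.0100)² = 0.000100
  T term: (-1×0.0110)² = 0.000121
Total = 0.000846. Share from T = 0.000121/0.000846 = 0.143.

14.3%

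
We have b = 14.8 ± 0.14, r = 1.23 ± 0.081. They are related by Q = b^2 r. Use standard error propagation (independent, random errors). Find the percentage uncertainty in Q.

Since Q is a product/quotient, work with relative uncertainties:
  (2·δb/b)² = (2×0.00946)² = 0.000358;  (1·δr/r)² = (1×0.0659)² = 0.00434
δQ/Q = √(0.00469) = 0.0685

6.85%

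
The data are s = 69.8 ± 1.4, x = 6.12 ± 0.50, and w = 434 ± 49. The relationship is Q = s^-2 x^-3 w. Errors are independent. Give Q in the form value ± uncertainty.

Relative error in a monomial: (δQ/Q)² = Σ (nᵢ · δxᵢ/xᵢ)².
  (-2·δs/s)² = (-2×0.0201)² = 0.00161;  (-3·δx/x)² = (-3×0.0817)² = 0.0601;  (1·δw/w)² = (1×0.113)² = 0.0127
δQ/Q = √(0.0744) = 0.273
Q = 0.000389, so δQ = 0.273 × 0.000389 = 0.000106.

0.000389 ± 0.000106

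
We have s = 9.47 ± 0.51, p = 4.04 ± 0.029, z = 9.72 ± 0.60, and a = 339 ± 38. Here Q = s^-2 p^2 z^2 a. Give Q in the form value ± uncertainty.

Q is a product of powers, so relative uncertainties combine in quadrature:
  (-2·δs/s)² = (-2×0.0539)² = 0.0116;  (2·δp/p)² = (2×0.00718)² = 0.000206;  (2·δz/z)² = (2×0.0617)² = 0.0152;  (1·δa/a)² = (1×0.112)² = 0.0126
δQ/Q = √(0.0396) = 0.199
Q = 5830, so δQ = 0.199 × 5830 = 1160.

5830 ± 1160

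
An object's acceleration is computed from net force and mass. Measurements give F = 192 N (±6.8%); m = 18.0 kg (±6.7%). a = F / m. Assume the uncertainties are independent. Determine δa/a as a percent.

Since a is a product/quotient, work with relative uncertainties:
  (1·δF/F)² = (1×0.0680)² = 0.00462;  (-1·δm/m)² = (-1×0.0670)² = 0.00449
δa/a = √(0.00911) = 0.0955

9.55%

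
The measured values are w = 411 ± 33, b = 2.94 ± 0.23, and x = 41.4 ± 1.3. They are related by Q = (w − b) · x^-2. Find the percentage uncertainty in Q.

Let u = w − b = 408. δu = √(δw² + δb²) = √(1090 + 0.0529) = 33.0, so δu/u = 0.0809.
Q is then a monomial in u, x:
δQ/Q = √((δu/u)² + (-2·δx/x)²) = √(0.00654 + 0.00394) = 0.102

10.2%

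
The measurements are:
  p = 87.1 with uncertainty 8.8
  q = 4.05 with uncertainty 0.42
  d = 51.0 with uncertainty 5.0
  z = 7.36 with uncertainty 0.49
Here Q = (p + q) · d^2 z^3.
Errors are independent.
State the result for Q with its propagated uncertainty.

(9.45 ± 2.80) × 10^7

Let u = p + q = 91.1. δu = √(δp² + δq²) = √(77.4 + 0.176) = 8.81, so δu/u = 0.0967.
Q is then a monomial in u, d, z:
δQ/Q = √((δu/u)² + (2·δd/d)² + (3·δz/z)²) = √(0.00934 + 0.0384 + 0.0399) = 0.296
Q = 9.45e+07, so δQ = 0.296 × 9.45e+07 = 2.8e+07.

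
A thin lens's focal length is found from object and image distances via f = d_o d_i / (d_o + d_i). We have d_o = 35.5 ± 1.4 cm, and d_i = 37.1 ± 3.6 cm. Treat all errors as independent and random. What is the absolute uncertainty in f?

∂f/∂d_o = (d_i/(d_o+d_i))² = 0.261;  ∂f/∂d_i = (d_o/(d_o+d_i))² = 0.239
δf = √((∂f/∂d_o · δd_o)² + (∂f/∂d_i · δd_i)²) = √(0.134 + 0.741) = 0.935 cm

0.935 cm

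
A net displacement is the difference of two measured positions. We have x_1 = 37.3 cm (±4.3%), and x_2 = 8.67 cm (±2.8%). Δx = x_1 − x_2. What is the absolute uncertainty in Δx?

1.62 cm

Sums and differences: (δΔx)² = Σ (cᵢ δxᵢ)².
  (δx_1)² = 2.57;  (δx_2)² = 0.0589
δΔx = √(2.63) = 1.62 cm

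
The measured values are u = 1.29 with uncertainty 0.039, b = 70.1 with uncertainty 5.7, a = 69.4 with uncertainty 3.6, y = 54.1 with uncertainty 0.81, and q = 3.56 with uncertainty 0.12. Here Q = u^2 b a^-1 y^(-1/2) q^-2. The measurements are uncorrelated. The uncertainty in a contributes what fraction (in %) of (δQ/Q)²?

(δQ/Q)² = (2·δu/u)² + (1·δb/b)² + (-1·δa/a)² + (−½·δy/y)² + (-2·δq/q)²
  u term: (2×0.0302)² = 0.00366
  b term: (1×0.0813)² = 0.00661
  a term: (-1×0.0519)² = 0.00269
  y term: (-0.5×0.0150)² = 5.6e-05
  q term: (-2×0.0337)² = 0.00454
Total = 0.0176. Share from a = 0.00269/0.0176 = 0.153.

15.3%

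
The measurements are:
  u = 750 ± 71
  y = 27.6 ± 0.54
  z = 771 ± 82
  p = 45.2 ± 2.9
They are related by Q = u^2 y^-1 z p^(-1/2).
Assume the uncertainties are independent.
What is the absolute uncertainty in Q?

5.15e+05

Q is a product of powers, so relative uncertainties combine in quadrature:
  (2·δu/u)² = (2×0.0947)² = 0.0358;  (-1·δy/y)² = (-1×0.0196)² = 0.000383;  (1·δz/z)² = (1×0.106)² = 0.0113;  (−½·δp/p)² = (-0.5×0.0642)² = 0.00103
δQ/Q = √(0.0486) = 0.220
Q = 2.34e+06, so δQ = 0.220 × 2.34e+06 = 5.15e+05.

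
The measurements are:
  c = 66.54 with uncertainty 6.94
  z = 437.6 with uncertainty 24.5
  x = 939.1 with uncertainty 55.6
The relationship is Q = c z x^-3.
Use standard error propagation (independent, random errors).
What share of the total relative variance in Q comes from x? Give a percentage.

(δQ/Q)² = (1·δc/c)² + (1·δz/z)² + (-3·δx/x)²
  c term: (1×0.104)² = 0.0109
  z term: (1×0.0560)² = 0.00313
  x term: (-3×0.0592)² = 0.0315
Total = 0.0456. Share from x = 0.0315/0.0456 = 0.692.

69.2%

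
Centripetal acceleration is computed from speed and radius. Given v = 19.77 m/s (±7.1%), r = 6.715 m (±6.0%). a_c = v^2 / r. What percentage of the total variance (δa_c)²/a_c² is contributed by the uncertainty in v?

84.9%

(δa_c/a_c)² = (2·δv/v)² + (-1·δr/r)²
  v term: (2×0.0710)² = 0.0202
  r term: (-1×0.0600)² = 0.00360
Total = 0.0238. Share from v = 0.0202/0.0238 = 0.849.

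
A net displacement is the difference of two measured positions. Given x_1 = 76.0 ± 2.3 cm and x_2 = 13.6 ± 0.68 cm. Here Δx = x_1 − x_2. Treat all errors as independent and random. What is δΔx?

2.40 cm

Absolute uncertainties add in quadrature for a linear combination:
  (δx_1)² = 5.29;  (δx_2)² = 0.462
δΔx = √(5.75) = 2.40 cm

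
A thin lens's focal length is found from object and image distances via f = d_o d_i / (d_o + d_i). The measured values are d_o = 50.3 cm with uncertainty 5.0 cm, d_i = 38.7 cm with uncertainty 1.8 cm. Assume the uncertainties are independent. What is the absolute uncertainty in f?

1.11 cm

∂f/∂d_o = (d_i/(d_o+d_i))² = 0.189;  ∂f/∂d_i = (d_o/(d_o+d_i))² = 0.319
δf = √((∂f/∂d_o · δd_o)² + (∂f/∂d_i · δd_i)²) = √(0.894 + 0.331) = 1.11 cm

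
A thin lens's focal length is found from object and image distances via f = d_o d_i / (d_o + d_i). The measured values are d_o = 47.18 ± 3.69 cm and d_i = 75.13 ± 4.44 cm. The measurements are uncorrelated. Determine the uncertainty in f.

∂f/∂d_o = (d_i/(d_o+d_i))² = 0.377;  ∂f/∂d_i = (d_o/(d_o+d_i))² = 0.149
δf = √((∂f/∂d_o · δd_o)² + (∂f/∂d_i · δd_i)²) = √(1.94 + 0.436) = 1.54 cm

1.54 cm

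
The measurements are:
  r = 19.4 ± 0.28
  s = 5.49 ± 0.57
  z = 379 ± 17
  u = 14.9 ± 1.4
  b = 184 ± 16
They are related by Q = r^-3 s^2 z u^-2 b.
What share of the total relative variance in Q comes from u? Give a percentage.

(δQ/Q)² = (-3·δr/r)² + (2·δs/s)² + (1·δz/z)² + (-2·δu/u)² + (1·δb/b)²
  r term: (-3×0.0144)² = 0.00187
  s term: (2×0.104)² = 0.0431
  z term: (1×0.0449)² = 0.00201
  u term: (-2×0.0940)² = 0.0353
  b term: (1×0.0870)² = 0.00756
Total = 0.0899. Share from u = 0.0353/0.0899 = 0.393.

39.3%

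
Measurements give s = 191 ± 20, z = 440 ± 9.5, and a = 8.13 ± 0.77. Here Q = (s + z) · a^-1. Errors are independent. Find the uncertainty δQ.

Let u = s + z = 631. δu = √(δs² + δz²) = √(400 + 90.2) = 22.1, so δu/u = 0.0351.
Q is then a monomial in u, a:
δQ/Q = √((δu/u)² + (-1·δa/a)²) = √(0.00123 + 0.00897) = 0.101
Q = 77.6, so δQ = 0.101 × 77.6 = 7.84.

7.84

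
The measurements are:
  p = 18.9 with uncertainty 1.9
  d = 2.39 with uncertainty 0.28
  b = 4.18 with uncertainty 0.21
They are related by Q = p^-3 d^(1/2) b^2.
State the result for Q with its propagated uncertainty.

Q is a product of powers, so relative uncertainties combine in quadrature:
  (-3·δp/p)² = (-3×0.101)² = 0.0910;  (½·δd/d)² = (0.5×0.117)² = 0.00343;  (2·δb/b)² = (2×0.0502)² = 0.0101
δQ/Q = √(0.104) = 0.323
Q = 0.00400, so δQ = 0.323 × 0.00400 = 0.00129.

0.00400 ± 0.00129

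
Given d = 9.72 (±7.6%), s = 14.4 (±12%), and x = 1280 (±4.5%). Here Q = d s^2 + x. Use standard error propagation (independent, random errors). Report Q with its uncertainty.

3300 ± 511

Let p = d·s^2 = 2020. δp/p = √((1·δd/d)² + (2·δs/s)²) = √(0.00578 + 0.0576) = 0.252, so δp = 507.
Q = p + x: δQ = √(δp² + δx²) = √(2.57e+05 + 3320) = 511
Q = 3300.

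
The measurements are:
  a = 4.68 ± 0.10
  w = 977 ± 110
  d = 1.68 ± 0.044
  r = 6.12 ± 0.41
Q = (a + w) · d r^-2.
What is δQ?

7.78

Let u = a + w = 982. δu = √(δa² + δw²) = √(0.0100 + 12100) = 110, so δu/u = 0.112.
Q is then a monomial in u, d, r:
δQ/Q = √((δu/u)² + (1·δd/d)² + (-2·δr/r)²) = √(0.0126 + 0.000686 + 0.0180) = 0.177
Q = 44.0, so δQ = 0.177 × 44.0 = 7.78.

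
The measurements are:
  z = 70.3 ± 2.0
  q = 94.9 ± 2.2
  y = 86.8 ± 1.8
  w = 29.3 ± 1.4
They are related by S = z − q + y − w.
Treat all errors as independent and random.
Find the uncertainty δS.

3.75

For a sum/difference, combine absolute errors in quadrature:
  (δz)² = 4.00;  (δq)² = 4.84;  (δy)² = 3.24;  (δw)² = 1.96
δS = √(14.0) = 3.75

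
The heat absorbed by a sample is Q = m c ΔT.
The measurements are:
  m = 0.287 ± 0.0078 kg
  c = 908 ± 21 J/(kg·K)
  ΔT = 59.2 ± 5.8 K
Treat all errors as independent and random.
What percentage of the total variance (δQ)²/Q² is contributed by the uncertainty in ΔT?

88.3%

(δQ/Q)² = (1·δm/m)² + (1·δc/c)² + (1·δΔT/ΔT)²
  m term: (1×0.0272)² = 0.000739
  c term: (1×0.0231)² = 0.000535
  ΔT term: (1×0.0980)² = 0.00960
Total = 0.0109. Share from ΔT = 0.00960/0.0109 = 0.883.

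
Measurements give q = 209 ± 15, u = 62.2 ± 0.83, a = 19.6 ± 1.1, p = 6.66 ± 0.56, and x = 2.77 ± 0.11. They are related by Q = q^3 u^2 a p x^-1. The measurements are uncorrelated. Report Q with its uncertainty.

Since Q is a product/quotient, work with relative uncertainties:
  (3·δq/q)² = (3×0.0718)² = 0.0464;  (2·δu/u)² = (2×0.0133)² = 0.000712;  (1·δa/a)² = (1×0.0561)² = 0.00315;  (1·δp/p)² = (1×0.0841)² = 0.00707;  (-1·δx/x)² = (-1×0.0397)² = 0.00158
δQ/Q = √(0.0589) = 0.243
Q = 1.66e+12, so δQ = 0.243 × 1.66e+12 = 4.04e+11.

(1.66 ± 0.404) × 10^12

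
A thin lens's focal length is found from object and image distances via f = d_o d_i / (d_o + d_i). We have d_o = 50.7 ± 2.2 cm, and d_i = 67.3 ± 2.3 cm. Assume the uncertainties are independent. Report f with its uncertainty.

28.9 ± 0.832 cm

∂f/∂d_o = (d_i/(d_o+d_i))² = 0.325;  ∂f/∂d_i = (d_o/(d_o+d_i))² = 0.185
δf = √((∂f/∂d_o · δd_o)² + (∂f/∂d_i · δd_i)²) = √(0.512 + 0.180) = 0.832 cm
f = 28.9 cm.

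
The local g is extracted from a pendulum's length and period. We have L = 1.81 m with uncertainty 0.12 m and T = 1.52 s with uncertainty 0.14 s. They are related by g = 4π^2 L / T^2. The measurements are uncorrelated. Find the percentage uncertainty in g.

Since g is a product/quotient, work with relative uncertainties:
  (1·δL/L)² = (1×0.0663)² = 0.00440;  (-2·δT/T)² = (-2×0.0921)² = 0.0339
δg/g = √(0.0383) = 0.196

19.6%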